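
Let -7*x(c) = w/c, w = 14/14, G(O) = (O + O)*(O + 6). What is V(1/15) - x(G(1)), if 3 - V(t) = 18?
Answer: -1469/98 ≈ -14.990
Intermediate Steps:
V(t) = -15 (V(t) = 3 - 1*18 = 3 - 18 = -15)
G(O) = 2*O*(6 + O) (G(O) = (2*O)*(6 + O) = 2*O*(6 + O))
w = 1 (w = 14*(1/14) = 1)
x(c) = -1/(7*c)
V(1/15) - x(G(1)) = -15 - (-1)/(7*(2*1*(6 + 1))) = -15 - (-1)/(7*(2*1*7)) = -15 - (-1)/(7*14) = -15 - 1*(-1/98) = -15 + 1/98 = -1469/98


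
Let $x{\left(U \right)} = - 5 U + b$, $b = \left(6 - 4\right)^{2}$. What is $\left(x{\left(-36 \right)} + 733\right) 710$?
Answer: $651070$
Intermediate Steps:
$b = 4$ ($b = 2^{2} = 4$)
$x{\left(U \right)} = 4 - 5 U$ ($x{\left(U \right)} = - 5 U + 4 = 4 - 5 U$)
$\left(x{\left(-36 \right)} + 733\right) 710 = \left(\left(4 - -180\right) + 733\right) 710 = \left(\left(4 + 180\right) + 733\right) 710 = \left(184 + 733\right) 710 = 917 \cdot 710 = 651070$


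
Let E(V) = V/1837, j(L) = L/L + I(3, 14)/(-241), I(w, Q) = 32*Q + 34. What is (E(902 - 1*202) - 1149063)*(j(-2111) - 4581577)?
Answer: 9670923268612918/1837 ≈ 5.2645e+12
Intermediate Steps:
I(w, Q) = 34 + 32*Q
j(L) = -1 (j(L) = L/L + (34 + 32*14)/(-241) = 1 + (34 + 448)*(-1/241) = 1 + 482*(-1/241) = 1 - 2 = -1)
E(V) = V/1837 (E(V) = V*(1/1837) = V/1837)
(E(902 - 1*202) - 1149063)*(j(-2111) - 4581577) = ((902 - 1*202)/1837 - 1149063)*(-1 - 4581577) = ((902 - 202)/1837 - 1149063)*(-4581578) = ((1/1837)*700 - 1149063)*(-4581578) = (700/1837 - 1149063)*(-4581578) = -2110828031/1837*(-4581578) = 9670923268612918/1837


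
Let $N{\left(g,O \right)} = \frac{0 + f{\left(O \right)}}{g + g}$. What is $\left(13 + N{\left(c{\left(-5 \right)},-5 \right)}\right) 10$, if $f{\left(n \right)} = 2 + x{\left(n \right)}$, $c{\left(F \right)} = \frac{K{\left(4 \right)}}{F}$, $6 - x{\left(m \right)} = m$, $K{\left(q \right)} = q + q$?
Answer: $\frac{715}{8} \approx 89.375$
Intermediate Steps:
$K{\left(q \right)} = 2 q$
$x{\left(m \right)} = 6 - m$
$c{\left(F \right)} = \frac{8}{F}$ ($c{\left(F \right)} = \frac{2 \cdot 4}{F} = \frac{8}{F}$)
$f{\left(n \right)} = 8 - n$ ($f{\left(n \right)} = 2 - \left(-6 + n\right) = 8 - n$)
$N{\left(g,O \right)} = \frac{8 - O}{2 g}$ ($N{\left(g,O \right)} = \frac{0 - \left(-8 + O\right)}{g + g} = \frac{8 - O}{2 g}$)
$\left(13 + N{\left(c{\left(-5 \right)},-5 \right)}\right) 10 = \left(13 + \frac{8 - -5}{2 \frac{8}{-5}}\right) 10 = \left(13 + \frac{8 + 5}{2 \cdot 8 \left(- \frac{1}{5}\right)}\right) 10 = \left(13 + \frac{1}{2} \frac{1}{- \frac{8}{5}} \cdot 13\right) 10 = \left(13 + \frac{1}{2} \left(- \frac{5}{8}\right) 13\right) 10 = \left(13 - \frac{65}{16}\right) 10 = \frac{143}{16} \cdot 10 = \frac{715}{8}$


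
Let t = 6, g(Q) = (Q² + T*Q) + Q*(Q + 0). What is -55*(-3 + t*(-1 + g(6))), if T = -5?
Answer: -13365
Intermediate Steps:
g(Q) = -5*Q + 2*Q² (g(Q) = (Q² - 5*Q) + Q*(Q + 0) = (Q² - 5*Q) + Q*Q = (Q² - 5*Q) + Q² = -5*Q + 2*Q²)
-55*(-3 + t*(-1 + g(6))) = -55*(-3 + 6*(-1 + 6*(-5 + 2*6))) = -55*(-3 + 6*(-1 + 6*(-5 + 12))) = -55*(-3 + 6*(-1 + 6*7)) = -55*(-3 + 6*(-1 + 42)) = -55*(-3 + 6*41) = -55*(-3 + 246) = -55*243 = -13365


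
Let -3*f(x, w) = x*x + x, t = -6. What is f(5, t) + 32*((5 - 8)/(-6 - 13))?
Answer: -94/19 ≈ -4.9474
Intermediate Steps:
f(x, w) = -x/3 - x²/3 (f(x, w) = -(x*x + x)/3 = -(x² + x)/3 = -(x + x²)/3 = -x/3 - x²/3)
f(5, t) + 32*((5 - 8)/(-6 - 13)) = -⅓*5*(1 + 5) + 32*((5 - 8)/(-6 - 13)) = -⅓*5*6 + 32*(-3/(-19)) = -10 + 32*(-3*(-1/19)) = -10 + 32*(3/19) = -10 + 96/19 = -94/19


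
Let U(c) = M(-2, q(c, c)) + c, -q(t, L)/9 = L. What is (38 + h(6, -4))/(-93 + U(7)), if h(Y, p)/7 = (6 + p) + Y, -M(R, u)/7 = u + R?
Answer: 94/369 ≈ 0.25474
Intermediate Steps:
q(t, L) = -9*L
M(R, u) = -7*R - 7*u (M(R, u) = -7*(u + R) = -7*(R + u) = -7*R - 7*u)
h(Y, p) = 42 + 7*Y + 7*p (h(Y, p) = 7*((6 + p) + Y) = 7*(6 + Y + p) = 42 + 7*Y + 7*p)
U(c) = 14 + 64*c (U(c) = (-7*(-2) - (-63)*c) + c = (14 + 63*c) + c = 14 + 64*c)
(38 + h(6, -4))/(-93 + U(7)) = (38 + (42 + 7*6 + 7*(-4)))/(-93 + (14 + 64*7)) = (38 + (42 + 42 - 28))/(-93 + (14 + 448)) = (38 + 56)/(-93 + 462) = 94/369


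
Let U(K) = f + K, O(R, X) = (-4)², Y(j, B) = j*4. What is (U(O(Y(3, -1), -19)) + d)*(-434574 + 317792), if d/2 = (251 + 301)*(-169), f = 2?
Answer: 21786616356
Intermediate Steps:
Y(j, B) = 4*j
d = -186576 (d = 2*((251 + 301)*(-169)) = 2*(552*(-169)) = 2*(-93288) = -186576)
O(R, X) = 16
U(K) = 2 + K
(U(O(Y(3, -1), -19)) + d)*(-434574 + 317792) = ((2 + 16) - 186576)*(-434574 + 317792) = (18 - 186576)*(-116782) = -186558*(-116782) = 21786616356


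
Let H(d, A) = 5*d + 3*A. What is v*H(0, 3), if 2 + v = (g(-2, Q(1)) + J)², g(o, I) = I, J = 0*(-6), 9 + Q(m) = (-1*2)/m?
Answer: 1071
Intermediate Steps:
Q(m) = -9 - 2/m (Q(m) = -9 + (-1*2)/m = -9 - 2/m)
J = 0
H(d, A) = 3*A + 5*d
v = 119 (v = -2 + ((-9 - 2/1) + 0)² = -2 + ((-9 - 2*1) + 0)² = -2 + ((-9 - 2) + 0)² = -2 + (-11 + 0)² = -2 + (-11)² = -2 + 121 = 119)
v*H(0, 3) = 119*(3*3 + 5*0) = 119*(9 + 0) = 119*9 = 1071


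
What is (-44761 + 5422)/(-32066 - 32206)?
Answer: 13113/21424 ≈ 0.61207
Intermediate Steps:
(-44761 + 5422)/(-32066 - 32206) = -39339/(-64272) = -39339*(-1/64272) = 13113/21424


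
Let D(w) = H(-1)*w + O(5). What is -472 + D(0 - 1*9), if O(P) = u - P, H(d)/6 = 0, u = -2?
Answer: -479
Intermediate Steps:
H(d) = 0 (H(d) = 6*0 = 0)
O(P) = -2 - P
D(w) = -7 (D(w) = 0*w + (-2 - 1*5) = 0 + (-2 - 5) = 0 - 7 = -7)
-472 + D(0 - 1*9) = -472 - 7 = -479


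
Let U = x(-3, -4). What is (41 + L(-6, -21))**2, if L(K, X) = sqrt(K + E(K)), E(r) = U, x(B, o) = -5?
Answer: (41 + I*sqrt(11))**2 ≈ 1670.0 + 271.96*I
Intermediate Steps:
U = -5
E(r) = -5
L(K, X) = sqrt(-5 + K) (L(K, X) = sqrt(K - 5) = sqrt(-5 + K))
(41 + L(-6, -21))**2 = (41 + sqrt(-5 - 6))**2 = (41 + sqrt(-11))**2 = (41 + I*sqrt(11))**2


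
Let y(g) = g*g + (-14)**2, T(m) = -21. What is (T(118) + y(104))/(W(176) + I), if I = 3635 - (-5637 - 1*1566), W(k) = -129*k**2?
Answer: -10991/3985066 ≈ -0.0027580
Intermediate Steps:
I = 10838 (I = 3635 - (-5637 - 1566) = 3635 - 1*(-7203) = 3635 + 7203 = 10838)
y(g) = 196 + g**2 (y(g) = g**2 + 196 = 196 + g**2)
(T(118) + y(104))/(W(176) + I) = (-21 + (196 + 104**2))/(-129*176**2 + 10838) = (-21 + (196 + 10816))/(-129*30976 + 10838) = (-21 + 11012)/(-3995904 + 10838) = 10991/(-3985066) = 10991*(-1/3985066) = -10991/3985066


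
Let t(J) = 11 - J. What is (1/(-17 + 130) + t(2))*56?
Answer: 57008/113 ≈ 504.50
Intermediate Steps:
(1/(-17 + 130) + t(2))*56 = (1/(-17 + 130) + (11 - 1*2))*56 = (1/113 + (11 - 2))*56 = (1/113 + 9)*56 = (1018/113)*56 = 57008/113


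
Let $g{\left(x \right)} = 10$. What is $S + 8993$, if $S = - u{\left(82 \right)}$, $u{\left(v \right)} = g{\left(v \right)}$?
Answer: $8983$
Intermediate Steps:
$u{\left(v \right)} = 10$
$S = -10$ ($S = \left(-1\right) 10 = -10$)
$S + 8993 = -10 + 8993 = 8983$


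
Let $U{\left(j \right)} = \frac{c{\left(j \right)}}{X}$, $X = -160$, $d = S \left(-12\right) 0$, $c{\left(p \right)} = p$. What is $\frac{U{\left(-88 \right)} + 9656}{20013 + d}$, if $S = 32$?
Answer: $\frac{64377}{133420} \approx 0.48251$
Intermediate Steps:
$d = 0$ ($d = 32 \left(-12\right) 0 = \left(-384\right) 0 = 0$)
$U{\left(j \right)} = - \frac{j}{160}$ ($U{\left(j \right)} = \frac{j}{-160} = j \left(- \frac{1}{160}\right) = - \frac{j}{160}$)
$\frac{U{\left(-88 \right)} + 9656}{20013 + d} = \frac{\left(- \frac{1}{160}\right) \left(-88\right) + 9656}{20013 + 0} = \frac{\frac{11}{20} + 9656}{20013} = \frac{193131}{20} \cdot \frac{1}{20013} = \frac{64377}{133420}$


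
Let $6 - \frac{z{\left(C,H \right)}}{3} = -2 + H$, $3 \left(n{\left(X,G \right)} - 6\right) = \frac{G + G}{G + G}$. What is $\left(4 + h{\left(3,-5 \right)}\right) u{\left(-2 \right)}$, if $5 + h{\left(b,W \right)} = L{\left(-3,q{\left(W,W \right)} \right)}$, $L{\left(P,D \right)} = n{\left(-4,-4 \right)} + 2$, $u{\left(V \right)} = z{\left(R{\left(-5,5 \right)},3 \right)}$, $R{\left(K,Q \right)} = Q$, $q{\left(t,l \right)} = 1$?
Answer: $110$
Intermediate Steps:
$n{\left(X,G \right)} = \frac{19}{3}$ ($n{\left(X,G \right)} = 6 + \frac{\left(G + G\right) \frac{1}{G + G}}{3} = 6 + \frac{2 G \frac{1}{2 G}}{3} = 6 + \frac{1}{3} \cdot 1 = 6 + \frac{1}{3} = \frac{19}{3}$)
$z{\left(C,H \right)} = 24 - 3 H$ ($z{\left(C,H \right)} = 18 - 3 \left(-2 + H\right) = 18 - \left(-6 + 3 H\right) = 24 - 3 H$)
$u{\left(V \right)} = 15$ ($u{\left(V \right)} = 24 - 9 = 15$)
$L{\left(P,D \right)} = \frac{25}{3}$ ($L{\left(P,D \right)} = \frac{19}{3} + 2 = \frac{25}{3}$)
$h{\left(b,W \right)} = \frac{10}{3}$ ($h{\left(b,W \right)} = -5 + \frac{25}{3} = \frac{10}{3}$)
$\left(4 + h{\left(3,-5 \right)}\right) u{\left(-2 \right)} = \left(4 + \frac{10}{3}\right) 15 = \frac{22}{3} \cdot 15 = 110$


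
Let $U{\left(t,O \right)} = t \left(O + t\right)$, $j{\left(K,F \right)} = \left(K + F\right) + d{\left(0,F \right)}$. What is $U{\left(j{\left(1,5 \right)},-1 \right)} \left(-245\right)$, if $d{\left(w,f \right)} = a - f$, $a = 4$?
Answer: $-4900$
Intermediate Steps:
$d{\left(w,f \right)} = 4 - f$
$j{\left(K,F \right)} = 4 + K$ ($j{\left(K,F \right)} = \left(K + F\right) - \left(-4 + F\right) = \left(F + K\right) - \left(-4 + F\right) = 4 + K$)
$U{\left(j{\left(1,5 \right)},-1 \right)} \left(-245\right) = \left(4 + 1\right) \left(-1 + \left(4 + 1\right)\right) \left(-245\right) = 5 \left(-1 + 5\right) \left(-245\right) = 5 \cdot 4 \left(-245\right) = 20 \left(-245\right) = -4900$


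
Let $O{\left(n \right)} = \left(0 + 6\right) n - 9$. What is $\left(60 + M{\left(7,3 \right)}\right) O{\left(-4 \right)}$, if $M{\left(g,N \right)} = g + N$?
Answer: $-2310$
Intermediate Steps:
$M{\left(g,N \right)} = N + g$
$O{\left(n \right)} = -9 + 6 n$ ($O{\left(n \right)} = 6 n - 9 = -9 + 6 n$)
$\left(60 + M{\left(7,3 \right)}\right) O{\left(-4 \right)} = \left(60 + \left(3 + 7\right)\right) \left(-9 + 6 \left(-4\right)\right) = \left(60 + 10\right) \left(-9 - 24\right) = 70 \left(-33\right) = -2310$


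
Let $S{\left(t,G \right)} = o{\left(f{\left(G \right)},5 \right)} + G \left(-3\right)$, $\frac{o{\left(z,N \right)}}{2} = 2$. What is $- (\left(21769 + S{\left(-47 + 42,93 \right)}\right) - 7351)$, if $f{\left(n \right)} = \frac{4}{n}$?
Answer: $-14143$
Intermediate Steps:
$o{\left(z,N \right)} = 4$ ($o{\left(z,N \right)} = 2 \cdot 2 = 4$)
$S{\left(t,G \right)} = 4 - 3 G$ ($S{\left(t,G \right)} = 4 + G \left(-3\right) = 4 - 3 G$)
$- (\left(21769 + S{\left(-47 + 42,93 \right)}\right) - 7351) = - (\left(21769 + \left(4 - 279\right)\right) - 7351) = - (\left(21769 - 275\right) - 7351) = - (21494 - 7351) = \left(-1\right) 14143 = -14143$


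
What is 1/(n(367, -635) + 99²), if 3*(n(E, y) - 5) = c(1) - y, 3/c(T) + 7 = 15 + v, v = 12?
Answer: 60/601063 ≈ 9.9823e-5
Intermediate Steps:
c(T) = 3/20 (c(T) = 3/(-7 + (15 + 12)) = 3/(-7 + 27) = 3/20)
n(E, y) = 101/20 - y/3 (n(E, y) = 5 + (3/20 - y)/3 = 5 + (1/20 - y/3) = 101/20 - y/3)
1/(n(367, -635) + 99²) = 1/((101/20 - ⅓*(-635)) + 99²) = 1/((101/20 + 635/3) + 9801) = 1/(13003/60 + 9801) = 1/(601063/60) = 60/601063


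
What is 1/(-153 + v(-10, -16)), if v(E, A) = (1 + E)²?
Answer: -1/72 ≈ -0.013889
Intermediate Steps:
1/(-153 + v(-10, -16)) = 1/(-153 + (1 - 10)²) = 1/(-153 + (-9)²) = 1/(-153 + 81) = 1/(-72) = -1/72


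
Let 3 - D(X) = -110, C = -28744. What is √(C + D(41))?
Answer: I*√28631 ≈ 169.21*I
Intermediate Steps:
D(X) = 113 (D(X) = 3 - 1*(-110) = 3 + 110 = 113)
√(C + D(41)) = √(-28744 + 113) = √(-28631) = I*√28631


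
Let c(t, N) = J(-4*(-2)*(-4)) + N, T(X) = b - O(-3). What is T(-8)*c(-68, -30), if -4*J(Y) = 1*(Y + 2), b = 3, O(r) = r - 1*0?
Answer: -135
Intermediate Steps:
O(r) = r (O(r) = r + 0 = r)
J(Y) = -½ - Y/4 (J(Y) = -(Y + 2)/4 = -(2 + Y)/4 = -½ - Y/4)
T(X) = 6 (T(X) = 3 - 1*(-3) = 3 + 3 = 6)
c(t, N) = 15/2 + N (c(t, N) = (-½ - (-4*(-2))*(-4)/4) + N = (-½ - 2*(-4)) + N = (-½ - ¼*(-32)) + N = (-½ + 8) + N = 15/2 + N)
T(-8)*c(-68, -30) = 6*(15/2 - 30) = 6*(-45/2) = -135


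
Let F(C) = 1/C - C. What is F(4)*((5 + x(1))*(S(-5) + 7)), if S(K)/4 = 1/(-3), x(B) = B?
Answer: -255/2 ≈ -127.50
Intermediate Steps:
S(K) = -4/3 (S(K) = 4/(-3) = 4*(-1/3) = -4/3)
F(4)*((5 + x(1))*(S(-5) + 7)) = (1/4 - 1*4)*((5 + 1)*(-4/3 + 7)) = (1/4 - 4)*(6*(17/3)) = -15/4*34 = -255/2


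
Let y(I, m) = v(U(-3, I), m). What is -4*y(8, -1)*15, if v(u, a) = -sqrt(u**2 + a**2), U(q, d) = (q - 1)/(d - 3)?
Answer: 12*sqrt(41) ≈ 76.838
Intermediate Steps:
U(q, d) = (-1 + q)/(-3 + d)
v(u, a) = -sqrt(a**2 + u**2)
y(I, m) = -sqrt(m**2 + 16/(-3 + I)**2) (y(I, m) = -sqrt(m**2 + ((-1 - 3)/(-3 + I))**2) = -sqrt(m**2 + (-4/(-3 + I))**2) = -sqrt(m**2 + 16/(-3 + I)**2))
-4*y(8, -1)*15 = -(-4)*sqrt((-1)**2 + 16/(-3 + 8)**2)*15 = -(-4)*sqrt(1 + 16/5**2)*15 = -(-4)*sqrt(1 + 16*(1/25))*15 = -(-4)*sqrt(1 + 16/25)*15 = -(-4)*sqrt(41/25)*15 = -(-4)*sqrt(41)/5*15 = (4*sqrt(41)/5)*15 = 12*sqrt(41)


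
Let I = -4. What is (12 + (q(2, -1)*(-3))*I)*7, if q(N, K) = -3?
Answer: -168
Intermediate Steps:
(12 + (q(2, -1)*(-3))*I)*7 = (12 - 3*(-3)*(-4))*7 = (12 + 9*(-4))*7 = (12 - 36)*7 = -24*7 = -168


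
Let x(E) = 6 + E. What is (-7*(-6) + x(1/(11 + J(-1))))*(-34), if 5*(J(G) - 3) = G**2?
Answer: -116042/71 ≈ -1634.4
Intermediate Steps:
J(G) = 3 + G**2/5
(-7*(-6) + x(1/(11 + J(-1))))*(-34) = (-7*(-6) + (6 + 1/(11 + (3 + (1/5)*(-1)**2))))*(-34) = (42 + (6 + 1/(11 + (3 + (1/5)*1))))*(-34) = (42 + (6 + 1/(11 + (3 + 1/5))))*(-34) = (42 + (6 + 1/(11 + 16/5)))*(-34) = (42 + (6 + 1/(71/5)))*(-34) = (42 + (6 + 5/71))*(-34) = (42 + 431/71)*(-34) = (3413/71)*(-34) = -116042/71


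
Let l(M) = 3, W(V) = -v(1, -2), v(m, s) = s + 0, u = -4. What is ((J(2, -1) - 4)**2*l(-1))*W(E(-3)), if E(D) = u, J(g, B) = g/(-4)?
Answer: 243/2 ≈ 121.50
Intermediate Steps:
J(g, B) = -g/4 (J(g, B) = g*(-1/4) = -g/4)
E(D) = -4
v(m, s) = s
W(V) = 2 (W(V) = -1*(-2) = 2)
((J(2, -1) - 4)**2*l(-1))*W(E(-3)) = ((-1/4*2 - 4)**2*3)*2 = ((-1/2 - 4)**2*3)*2 = ((-9/2)**2*3)*2 = ((81/4)*3)*2 = (243/4)*2 = 243/2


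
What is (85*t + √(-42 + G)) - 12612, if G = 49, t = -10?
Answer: -13462 + √7 ≈ -13459.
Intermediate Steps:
(85*t + √(-42 + G)) - 12612 = (85*(-10) + √(-42 + 49)) - 12612 = (-850 + √7) - 12612 = -13462 + √7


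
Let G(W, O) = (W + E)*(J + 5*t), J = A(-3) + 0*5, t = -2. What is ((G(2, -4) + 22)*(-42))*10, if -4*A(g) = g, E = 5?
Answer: 17955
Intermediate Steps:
A(g) = -g/4
J = 3/4 (J = -1/4*(-3) + 0*5 = 3/4 + 0 = 3/4 ≈ 0.75000)
G(W, O) = -185/4 - 37*W/4 (G(W, O) = (W + 5)*(3/4 + 5*(-2)) = (5 + W)*(3/4 - 10) = (5 + W)*(-37/4) = -185/4 - 37*W/4)
((G(2, -4) + 22)*(-42))*10 = (((-185/4 - 37/4*2) + 22)*(-42))*10 = (((-185/4 - 37/2) + 22)*(-42))*10 = ((-259/4 + 22)*(-42))*10 = -171/4*(-42)*10 = (3591/2)*10 = 17955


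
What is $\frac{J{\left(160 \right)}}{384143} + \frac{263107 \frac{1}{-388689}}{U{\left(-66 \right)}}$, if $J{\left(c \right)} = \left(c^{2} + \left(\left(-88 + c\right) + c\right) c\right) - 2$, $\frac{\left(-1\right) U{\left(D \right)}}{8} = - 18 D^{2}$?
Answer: $\frac{15291213199771027}{93658141806280128} \approx 0.16327$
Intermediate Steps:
$U{\left(D \right)} = 144 D^{2}$ ($U{\left(D \right)} = - 8 \left(- 18 D^{2}\right) = 144 D^{2}$)
$J{\left(c \right)} = -2 + c^{2} + c \left(-88 + 2 c\right)$ ($J{\left(c \right)} = \left(c^{2} + \left(-88 + 2 c\right) c\right) - 2 = \left(c^{2} + c \left(-88 + 2 c\right)\right) - 2 = -2 + c^{2} + c \left(-88 + 2 c\right)$)
$\frac{J{\left(160 \right)}}{384143} + \frac{263107 \frac{1}{-388689}}{U{\left(-66 \right)}} = \frac{-2 - 14080 + 3 \cdot 160^{2}}{384143} + \frac{263107 \frac{1}{-388689}}{144 \left(-66\right)^{2}} = \left(-2 - 14080 + 3 \cdot 25600\right) \frac{1}{384143} + \frac{263107 \left(- \frac{1}{388689}\right)}{144 \cdot 4356} = \left(-2 - 14080 + 76800\right) \frac{1}{384143} - \frac{263107}{388689 \cdot 627264} = 62718 \cdot \frac{1}{384143} - \frac{263107}{243810616896} = \frac{62718}{384143} - \frac{263107}{243810616896} = \frac{15291213199771027}{93658141806280128}$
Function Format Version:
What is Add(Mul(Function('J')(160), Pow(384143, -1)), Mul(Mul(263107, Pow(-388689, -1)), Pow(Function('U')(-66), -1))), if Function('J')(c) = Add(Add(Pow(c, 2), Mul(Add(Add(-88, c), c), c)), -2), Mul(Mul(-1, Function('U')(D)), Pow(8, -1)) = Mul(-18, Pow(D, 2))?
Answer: Rational(15291213199771027, 93658141806280128) ≈ 0.16327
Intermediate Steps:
Function('U')(D) = Mul(144, Pow(D, 2)) (Function('U')(D) = Mul(-8, Mul(-18, Pow(D, 2))) = Mul(144, Pow(D, 2)))
Function('J')(c) = Add(-2, Pow(c, 2), Mul(c, Add(-88, Mul(2, c)))) (Function('J')(c) = Add(Add(Pow(c, 2), Mul(Add(-88, Mul(2, c)), c)), -2) = Add(Add(Pow(c, 2), Mul(c, Add(-88, Mul(2, c)))), -2) = Add(-2, Pow(c, 2), Mul(c, Add(-88, Mul(2, c)))))
Add(Mul(Function('J')(160), Pow(384143, -1)), Mul(Mul(263107, Pow(-388689, -1)), Pow(Function('U')(-66), -1))) = Add(Mul(Add(-2, Mul(-88, 160), Mul(3, Pow(160, 2))), Pow(384143, -1)), Mul(Mul(263107, Pow(-388689, -1)), Pow(Mul(144, Pow(-66, 2)), -1))) = Add(Mul(Add(-2, -14080, Mul(3, 25600)), Rational(1, 384143)), Mul(Mul(263107, Rational(-1, 388689)), Pow(Mul(144, 4356), -1))) = Add(Mul(Add(-2, -14080, 76800), Rational(1, 384143)), Mul(Rational(-263107, 388689), Pow(627264, -1))) = Add(Mul(62718, Rational(1, 384143)), Mul(Rational(-263107, 388689), Rational(1, 627264))) = Add(Rational(62718, 384143), Rational(-263107, 243810616896)) = Rational(15291213199771027, 93658141806280128)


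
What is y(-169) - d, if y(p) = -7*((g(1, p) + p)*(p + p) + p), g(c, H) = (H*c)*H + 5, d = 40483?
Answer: 67148002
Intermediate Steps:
g(c, H) = 5 + c*H² (g(c, H) = c*H² + 5 = 5 + c*H²)
y(p) = -7*p - 14*p*(5 + p + p²) (y(p) = -7*(((5 + 1*p²) + p)*(p + p) + p) = -7*(((5 + p²) + p)*(2*p) + p) = -7*((5 + p + p²)*(2*p) + p) = -7*(2*p*(5 + p + p²) + p) = -7*(p + 2*p*(5 + p + p²)) = -7*p - 14*p*(5 + p + p²))
y(-169) - d = -7*(-169)*(11 + 2*(-169) + 2*(-169)²) - 1*40483 = -7*(-169)*(11 - 338 + 2*28561) - 40483 = -7*(-169)*(11 - 338 + 57122) - 40483 = -7*(-169)*56795 - 40483 = 67188485 - 40483 = 67148002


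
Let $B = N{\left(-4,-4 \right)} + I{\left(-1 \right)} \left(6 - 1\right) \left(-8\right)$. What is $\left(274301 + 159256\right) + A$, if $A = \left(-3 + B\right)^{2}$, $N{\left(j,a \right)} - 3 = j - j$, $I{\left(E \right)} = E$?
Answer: $435157$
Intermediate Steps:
$N{\left(j,a \right)} = 3$ ($N{\left(j,a \right)} = 3 + \left(j - j\right) = 3 + 0 = 3$)
$B = 43$ ($B = 3 + - (6 - 1) \left(-8\right) = 3 + \left(-1\right) 5 \left(-8\right) = 3 - -40 = 3 + 40 = 43$)
$A = 1600$ ($A = \left(-3 + 43\right)^{2} = 40^{2} = 1600$)
$\left(274301 + 159256\right) + A = \left(274301 + 159256\right) + 1600 = 433557 + 1600 = 435157$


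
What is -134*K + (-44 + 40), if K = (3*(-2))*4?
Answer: 3212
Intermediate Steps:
K = -24 (K = -6*4 = -24)
-134*K + (-44 + 40) = -134*(-24) + (-44 + 40) = 3216 - 4 = 3212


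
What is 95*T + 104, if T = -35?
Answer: -3221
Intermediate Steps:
95*T + 104 = 95*(-35) + 104 = -3325 + 104 = -3221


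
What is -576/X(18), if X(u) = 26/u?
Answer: -5184/13 ≈ -398.77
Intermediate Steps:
-576/X(18) = -576/(26/18) = -576/(26*(1/18)) = -576/13/9 = -576*9/13 = -5184/13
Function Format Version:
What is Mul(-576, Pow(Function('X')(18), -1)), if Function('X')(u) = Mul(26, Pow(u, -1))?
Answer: Rational(-5184, 13) ≈ -398.77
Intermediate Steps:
Mul(-576, Pow(Function('X')(18), -1)) = Mul(-576, Pow(Mul(26, Pow(18, -1)), -1)) = Mul(-576, Pow(Mul(26, Rational(1, 18)), -1)) = Mul(-576, Pow(Rational(13, 9), -1)) = Mul(-576, Rational(9, 13)) = Rational(-5184, 13)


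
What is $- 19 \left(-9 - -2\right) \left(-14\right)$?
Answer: $-1862$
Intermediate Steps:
$- 19 \left(-9 - -2\right) \left(-14\right) = - 19 \left(-9 + 2\right) \left(-14\right) = \left(-19\right) \left(-7\right) \left(-14\right) = 133 \left(-14\right) = -1862$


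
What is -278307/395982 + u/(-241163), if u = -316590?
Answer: 6471843371/10610689674 ≈ 0.60994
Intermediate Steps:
-278307/395982 + u/(-241163) = -278307/395982 - 316590/(-241163) = -278307*1/395982 - 316590*(-1/241163) = -30923/43998 + 316590/241163 = 6471843371/10610689674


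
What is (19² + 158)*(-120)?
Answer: -62280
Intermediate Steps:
(19² + 158)*(-120) = (361 + 158)*(-120) = 519*(-120) = -62280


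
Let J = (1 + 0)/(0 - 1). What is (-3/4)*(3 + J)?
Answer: -3/2 ≈ -1.5000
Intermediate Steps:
J = -1 (J = 1/(-1) = 1*(-1) = -1)
(-3/4)*(3 + J) = (-3/4)*(3 - 1) = -3*¼*2 = -¾*2 = -3/2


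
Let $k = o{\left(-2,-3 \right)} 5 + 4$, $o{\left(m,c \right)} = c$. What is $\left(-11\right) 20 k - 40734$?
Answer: $-38314$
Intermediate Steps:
$k = -11$ ($k = \left(-3\right) 5 + 4 = -15 + 4 = -11$)
$\left(-11\right) 20 k - 40734 = \left(-11\right) 20 \left(-11\right) - 40734 = \left(-220\right) \left(-11\right) - 40734 = 2420 - 40734 = -38314$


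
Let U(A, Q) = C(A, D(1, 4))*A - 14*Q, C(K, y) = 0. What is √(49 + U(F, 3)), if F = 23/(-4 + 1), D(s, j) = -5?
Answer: √7 ≈ 2.6458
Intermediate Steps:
F = -23/3 (F = 23/(-3) = 23*(-⅓) = -23/3 ≈ -7.6667)
U(A, Q) = -14*Q (U(A, Q) = 0*A - 14*Q = 0 - 14*Q = -14*Q)
√(49 + U(F, 3)) = √(49 - 14*3) = √(49 - 42) = √7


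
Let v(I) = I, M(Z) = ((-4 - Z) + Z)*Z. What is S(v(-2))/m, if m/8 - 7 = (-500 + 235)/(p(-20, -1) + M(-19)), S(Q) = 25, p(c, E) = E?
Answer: 375/416 ≈ 0.90144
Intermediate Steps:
M(Z) = -4*Z
m = 416/15 (m = 56 + 8*((-500 + 235)/(-1 - 4*(-19))) = 56 + 8*(-265/(-1 + 76)) = 56 + 8*(-265/75) = 56 + 8*(-265*1/75) = 56 + 8*(-53/15) = 56 - 424/15 = 416/15 ≈ 27.733)
S(v(-2))/m = 25/(416/15) = 25*(15/416) = 375/416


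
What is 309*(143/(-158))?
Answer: -44187/158 ≈ -279.66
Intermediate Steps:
309*(143/(-158)) = 309*(143*(-1/158)) = 309*(-143/158) = -44187/158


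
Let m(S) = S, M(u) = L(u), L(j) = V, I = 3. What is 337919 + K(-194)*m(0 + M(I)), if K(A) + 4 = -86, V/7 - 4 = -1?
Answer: 336029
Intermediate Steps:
V = 21 (V = 28 + 7*(-1) = 28 - 7 = 21)
K(A) = -90 (K(A) = -4 - 86 = -90)
L(j) = 21
M(u) = 21
337919 + K(-194)*m(0 + M(I)) = 337919 - 90*(0 + 21) = 337919 - 90*21 = 337919 - 1890 = 336029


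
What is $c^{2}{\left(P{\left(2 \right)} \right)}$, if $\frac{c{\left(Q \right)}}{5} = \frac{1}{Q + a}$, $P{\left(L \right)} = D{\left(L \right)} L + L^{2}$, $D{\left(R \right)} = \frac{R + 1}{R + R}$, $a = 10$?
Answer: $\frac{100}{961} \approx 0.10406$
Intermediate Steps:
$D{\left(R \right)} = \frac{1 + R}{2 R}$
$P{\left(L \right)} = \frac{1}{2} + L^{2} + \frac{L}{2}$ ($P{\left(L \right)} = \frac{1 + L}{2 L} L + L^{2} = \left(\frac{1}{2} + \frac{L}{2}\right) + L^{2} = \frac{1}{2} + L^{2} + \frac{L}{2}$)
$c{\left(Q \right)} = \frac{5}{10 + Q}$ ($c{\left(Q \right)} = \frac{5}{Q + 10} = \frac{5}{10 + Q}$)
$c^{2}{\left(P{\left(2 \right)} \right)} = \left(\frac{5}{10 + \left(\frac{1}{2} + 2^{2} + \frac{1}{2} \cdot 2\right)}\right)^{2} = \left(\frac{5}{10 + \left(\frac{1}{2} + 4 + 1\right)}\right)^{2} = \left(\frac{5}{10 + \frac{11}{2}}\right)^{2} = \left(\frac{5}{\frac{31}{2}}\right)^{2} = \left(5 \cdot \frac{2}{31}\right)^{2} = \left(\frac{10}{31}\right)^{2} = \frac{100}{961}$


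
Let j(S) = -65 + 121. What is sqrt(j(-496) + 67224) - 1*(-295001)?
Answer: 295001 + 116*sqrt(5) ≈ 2.9526e+5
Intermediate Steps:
j(S) = 56
sqrt(j(-496) + 67224) - 1*(-295001) = sqrt(56 + 67224) - 1*(-295001) = sqrt(67280) + 295001 = 116*sqrt(5) + 295001 = 295001 + 116*sqrt(5)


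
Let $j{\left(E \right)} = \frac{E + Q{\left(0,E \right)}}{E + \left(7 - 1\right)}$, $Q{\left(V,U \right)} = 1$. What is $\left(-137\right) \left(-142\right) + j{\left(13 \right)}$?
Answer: $\frac{369640}{19} \approx 19455.0$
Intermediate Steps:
$j{\left(E \right)} = \frac{1 + E}{6 + E}$ ($j{\left(E \right)} = \frac{E + 1}{E + \left(7 - 1\right)} = \frac{1 + E}{E + 6} = \frac{1 + E}{6 + E}$)
$\left(-137\right) \left(-142\right) + j{\left(13 \right)} = \left(-137\right) \left(-142\right) + \frac{1 + 13}{6 + 13} = 19454 + \frac{1}{19} \cdot 14 = 19454 + \frac{14}{19} = \frac{369640}{19}$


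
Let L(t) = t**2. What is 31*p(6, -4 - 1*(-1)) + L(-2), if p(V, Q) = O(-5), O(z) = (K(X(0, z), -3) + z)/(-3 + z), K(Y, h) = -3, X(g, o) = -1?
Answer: 35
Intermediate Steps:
O(z) = 1 (O(z) = (-3 + z)/(-3 + z) = 1)
p(V, Q) = 1
31*p(6, -4 - 1*(-1)) + L(-2) = 31*1 + (-2)**2 = 31 + 4 = 35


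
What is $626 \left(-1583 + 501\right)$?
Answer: $-677332$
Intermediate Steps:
$626 \left(-1583 + 501\right) = 626 \left(-1082\right) = -677332$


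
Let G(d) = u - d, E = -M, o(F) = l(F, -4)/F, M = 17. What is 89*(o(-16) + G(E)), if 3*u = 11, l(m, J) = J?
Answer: 22339/12 ≈ 1861.6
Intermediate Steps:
o(F) = -4/F
u = 11/3 (u = (1/3)*11 = 11/3 ≈ 3.6667)
E = -17 (E = -1*17 = -17)
G(d) = 11/3 - d
89*(o(-16) + G(E)) = 89*(-4/(-16) + (11/3 - 1*(-17))) = 89*(-4*(-1/16) + (11/3 + 17)) = 89*(1/4 + 62/3) = 89*(251/12) = 22339/12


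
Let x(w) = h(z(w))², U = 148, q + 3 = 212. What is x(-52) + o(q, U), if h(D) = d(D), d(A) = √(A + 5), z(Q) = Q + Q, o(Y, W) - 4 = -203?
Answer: -298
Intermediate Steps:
q = 209 (q = -3 + 212 = 209)
o(Y, W) = -199 (o(Y, W) = 4 - 203 = -199)
z(Q) = 2*Q
d(A) = √(5 + A)
h(D) = √(5 + D)
x(w) = 5 + 2*w (x(w) = (√(5 + 2*w))² = 5 + 2*w)
x(-52) + o(q, U) = (5 + 2*(-52)) - 199 = (5 - 104) - 199 = -99 - 199 = -298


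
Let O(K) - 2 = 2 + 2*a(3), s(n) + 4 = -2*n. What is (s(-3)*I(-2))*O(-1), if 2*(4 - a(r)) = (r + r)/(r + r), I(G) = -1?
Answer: -22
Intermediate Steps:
s(n) = -4 - 2*n
a(r) = 7/2 (a(r) = 4 - (r + r)/(2*(r + r)) = 4 - 2*r/(2*(2*r)) = 4 - 2*r*1/(2*r)/2 = 4 - ½*1 = 4 - ½ = 7/2)
O(K) = 11 (O(K) = 2 + (2 + 2*(7/2)) = 2 + (2 + 7) = 2 + 9 = 11)
(s(-3)*I(-2))*O(-1) = ((-4 - 2*(-3))*(-1))*11 = ((-4 + 6)*(-1))*11 = (2*(-1))*11 = -2*11 = -22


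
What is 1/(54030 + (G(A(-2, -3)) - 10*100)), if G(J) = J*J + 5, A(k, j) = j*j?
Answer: 1/53116 ≈ 1.8827e-5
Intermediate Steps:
A(k, j) = j²
G(J) = 5 + J² (G(J) = J² + 5 = 5 + J²)
1/(54030 + (G(A(-2, -3)) - 10*100)) = 1/(54030 + ((5 + ((-3)²)²) - 10*100)) = 1/(54030 + ((5 + 9²) - 1000)) = 1/(54030 + ((5 + 81) - 1000)) = 1/(54030 + (86 - 1000)) = 1/(54030 - 914) = 1/53116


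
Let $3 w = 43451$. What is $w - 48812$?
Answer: $- \frac{102985}{3} \approx -34328.0$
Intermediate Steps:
$w = \frac{43451}{3}$ ($w = \frac{1}{3} \cdot 43451 = \frac{43451}{3} \approx 14484.0$)
$w - 48812 = \frac{43451}{3} - 48812 = - \frac{102985}{3}$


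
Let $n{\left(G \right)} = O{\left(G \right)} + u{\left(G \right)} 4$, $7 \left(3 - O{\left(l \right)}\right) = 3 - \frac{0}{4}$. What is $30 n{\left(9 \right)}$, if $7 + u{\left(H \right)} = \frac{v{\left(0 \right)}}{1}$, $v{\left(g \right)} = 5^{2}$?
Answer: $\frac{15660}{7} \approx 2237.1$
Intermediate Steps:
$v{\left(g \right)} = 25$
$u{\left(H \right)} = 18$ ($u{\left(H \right)} = -7 + \frac{25}{1} = -7 + 25 \cdot 1 = -7 + 25 = 18$)
$O{\left(l \right)} = \frac{18}{7}$ ($O{\left(l \right)} = 3 - \frac{3 - \frac{0}{4}}{7} = 3 - \frac{3 - 0 \cdot \frac{1}{4}}{7} = 3 - \frac{3 - 0}{7} = 3 - \frac{3 + 0}{7} = 3 - \frac{3}{7} = \frac{18}{7}$)
$n{\left(G \right)} = \frac{522}{7}$ ($n{\left(G \right)} = \frac{18}{7} + 18 \cdot 4 = \frac{18}{7} + 72 = \frac{522}{7}$)
$30 n{\left(9 \right)} = 30 \cdot \frac{522}{7} = \frac{15660}{7}$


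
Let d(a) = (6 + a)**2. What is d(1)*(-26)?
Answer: -1274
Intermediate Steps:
d(1)*(-26) = (6 + 1)**2*(-26) = 7**2*(-26) = 49*(-26) = -1274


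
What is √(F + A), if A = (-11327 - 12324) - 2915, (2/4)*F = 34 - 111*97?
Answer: 4*I*√3002 ≈ 219.16*I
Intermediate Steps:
F = -21466 (F = 2*(34 - 111*97) = 2*(34 - 10767) = 2*(-10733) = -21466)
A = -26566 (A = -23651 - 2915 = -26566)
√(F + A) = √(-21466 - 26566) = √(-48032) = 4*I*√3002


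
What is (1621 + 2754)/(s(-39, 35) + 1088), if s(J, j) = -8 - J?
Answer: 4375/1119 ≈ 3.9097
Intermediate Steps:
(1621 + 2754)/(s(-39, 35) + 1088) = (1621 + 2754)/((-8 - 1*(-39)) + 1088) = 4375/((-8 + 39) + 1088) = 4375/(31 + 1088) = 4375/1119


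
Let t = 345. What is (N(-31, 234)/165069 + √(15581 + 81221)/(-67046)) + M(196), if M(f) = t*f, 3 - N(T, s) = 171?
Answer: 3720655204/55023 - √96802/67046 ≈ 67620.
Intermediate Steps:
N(T, s) = -168 (N(T, s) = 3 - 1*171 = 3 - 171 = -168)
M(f) = 345*f
(N(-31, 234)/165069 + √(15581 + 81221)/(-67046)) + M(196) = (-168/165069 + √(15581 + 81221)/(-67046)) + 345*196 = (-168*1/165069 + √96802*(-1/67046)) + 67620 = (-56/55023 - √96802/67046) + 67620 = 3720655204/55023 - √96802/67046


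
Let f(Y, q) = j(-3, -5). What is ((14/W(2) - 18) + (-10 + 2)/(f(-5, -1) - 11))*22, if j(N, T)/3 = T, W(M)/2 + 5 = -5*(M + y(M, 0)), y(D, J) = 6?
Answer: -229702/585 ≈ -392.65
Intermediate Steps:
W(M) = -70 - 10*M (W(M) = -10 + 2*(-5*(M + 6)) = -10 + 2*(-5*(6 + M)) = -10 + 2*(-30 - 5*M) = -10 + (-60 - 10*M) = -70 - 10*M)
j(N, T) = 3*T
f(Y, q) = -15 (f(Y, q) = 3*(-5) = -15)
((14/W(2) - 18) + (-10 + 2)/(f(-5, -1) - 11))*22 = ((14/(-70 - 10*2) - 18) + (-10 + 2)/(-15 - 11))*22 = ((14/(-70 - 20) - 18) - 8/(-26))*22 = ((14/(-90) - 18) - 8*(-1/26))*22 = ((14*(-1/90) - 18) + 4/13)*22 = ((-7/45 - 18) + 4/13)*22 = (-817/45 + 4/13)*22 = -10441/585*22 = -229702/585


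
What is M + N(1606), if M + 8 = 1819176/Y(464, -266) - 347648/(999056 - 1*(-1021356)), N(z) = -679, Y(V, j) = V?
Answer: 94727531857/29295974 ≈ 3233.5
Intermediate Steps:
M = 114619498203/29295974 (M = -8 + (1819176/464 - 347648/(999056 - 1*(-1021356))) = -8 + (1819176*(1/464) - 347648/(999056 + 1021356)) = -8 + (227397/58 - 347648/2020412) = -8 + (227397/58 - 347648*1/2020412) = -8 + (227397/58 - 86912/505103) = -8 + 114853865995/29295974 = 114619498203/29295974 ≈ 3912.5)
M + N(1606) = 114619498203/29295974 - 679 = 94727531857/29295974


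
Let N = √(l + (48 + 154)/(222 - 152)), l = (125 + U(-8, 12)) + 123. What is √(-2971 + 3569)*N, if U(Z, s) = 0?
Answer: √183786330/35 ≈ 387.34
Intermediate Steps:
l = 248 (l = (125 + 0) + 123 = 125 + 123 = 248)
N = √307335/35 (N = √(248 + (48 + 154)/(222 - 152)) = √(248 + 202/70) = √(248 + 202*(1/70)) = √(248 + 101/35) = √(8781/35) = √307335/35 ≈ 15.839)
√(-2971 + 3569)*N = √(-2971 + 3569)*(√307335/35) = √598*(√307335/35) = √183786330/35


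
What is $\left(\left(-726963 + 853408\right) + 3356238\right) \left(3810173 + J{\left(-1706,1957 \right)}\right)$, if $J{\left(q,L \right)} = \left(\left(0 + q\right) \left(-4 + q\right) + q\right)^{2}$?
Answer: $29604403832397929787$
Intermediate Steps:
$J{\left(q,L \right)} = \left(q + q \left(-4 + q\right)\right)^{2}$ ($J{\left(q,L \right)} = \left(q \left(-4 + q\right) + q\right)^{2} = \left(q + q \left(-4 + q\right)\right)^{2}$)
$\left(\left(-726963 + 853408\right) + 3356238\right) \left(3810173 + J{\left(-1706,1957 \right)}\right) = \left(\left(-726963 + 853408\right) + 3356238\right) \left(3810173 + \left(-1706\right)^{2} \left(-3 - 1706\right)^{2}\right) = \left(126445 + 3356238\right) \left(3810173 + 2910436 \left(-1709\right)^{2}\right) = 3482683 \left(3810173 + 2910436 \cdot 2920681\right) = 3482683 \left(3810173 + 8500455126916\right) = 3482683 \cdot 8500458937089 = 29604403832397929787$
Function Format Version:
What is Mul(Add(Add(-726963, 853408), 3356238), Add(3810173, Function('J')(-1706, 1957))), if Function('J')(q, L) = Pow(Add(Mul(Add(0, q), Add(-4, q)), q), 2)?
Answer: 29604403832397929787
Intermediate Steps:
Function('J')(q, L) = Pow(Add(q, Mul(q, Add(-4, q))), 2) (Function('J')(q, L) = Pow(Add(Mul(q, Add(-4, q)), q), 2) = Pow(Add(q, Mul(q, Add(-4, q))), 2))
Mul(Add(Add(-726963, 853408), 3356238), Add(3810173, Function('J')(-1706, 1957))) = Mul(Add(Add(-726963, 853408), 3356238), Add(3810173, Mul(Pow(-1706, 2), Pow(Add(-3, -1706), 2)))) = Mul(Add(126445, 3356238), Add(3810173, Mul(2910436, Pow(-1709, 2)))) = Mul(3482683, Add(3810173, Mul(2910436, 2920681))) = Mul(3482683, Add(3810173, 8500455126916)) = Mul(3482683, 8500458937089) = 29604403832397929787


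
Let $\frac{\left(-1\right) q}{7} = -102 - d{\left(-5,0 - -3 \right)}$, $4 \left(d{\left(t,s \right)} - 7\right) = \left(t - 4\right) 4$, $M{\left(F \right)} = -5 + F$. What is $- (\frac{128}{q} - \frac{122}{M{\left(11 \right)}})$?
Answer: $\frac{10579}{525} \approx 20.15$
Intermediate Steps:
$d{\left(t,s \right)} = 3 + t$ ($d{\left(t,s \right)} = 7 + \frac{\left(t - 4\right) 4}{4} = 7 + \frac{\left(-4 + t\right) 4}{4} = 7 + \frac{-16 + 4 t}{4} = 7 + \left(-4 + t\right) = 3 + t$)
$q = 700$ ($q = - 7 \left(-102 - \left(3 - 5\right)\right) = - 7 \left(-102 - -2\right) = - 7 \left(-102 + 2\right) = \left(-7\right) \left(-100\right) = 700$)
$- (\frac{128}{q} - \frac{122}{M{\left(11 \right)}}) = - (\frac{128}{700} - \frac{122}{-5 + 11}) = - (128 \cdot \frac{1}{700} - \frac{122}{6}) = - (\frac{32}{175} - \frac{61}{3}) = \left(-1\right) \left(- \frac{10579}{525}\right) = \frac{10579}{525}$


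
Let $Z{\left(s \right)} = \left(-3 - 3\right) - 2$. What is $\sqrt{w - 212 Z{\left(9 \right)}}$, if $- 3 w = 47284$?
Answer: $\frac{2 i \sqrt{31647}}{3} \approx 118.6 i$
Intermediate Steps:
$w = - \frac{47284}{3}$ ($w = \left(- \frac{1}{3}\right) 47284 = - \frac{47284}{3} \approx -15761.0$)
$Z{\left(s \right)} = -8$ ($Z{\left(s \right)} = -6 - 2 = -8$)
$\sqrt{w - 212 Z{\left(9 \right)}} = \sqrt{- \frac{47284}{3} - -1696} = \sqrt{- \frac{47284}{3} + 1696} = \sqrt{- \frac{42196}{3}} = \frac{2 i \sqrt{31647}}{3}$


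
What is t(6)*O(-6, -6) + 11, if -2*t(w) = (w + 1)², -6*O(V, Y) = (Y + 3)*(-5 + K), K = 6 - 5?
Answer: 60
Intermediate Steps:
K = 1
O(V, Y) = 2 + 2*Y/3 (O(V, Y) = -(Y + 3)*(-5 + 1)/6 = -(3 + Y)*(-4)/6 = -(-12 - 4*Y)/6 = 2 + 2*Y/3)
t(w) = -(1 + w)²/2 (t(w) = -(w + 1)²/2 = -(1 + w)²/2)
t(6)*O(-6, -6) + 11 = (-(1 + 6)²/2)*(2 + (⅔)*(-6)) + 11 = (-½*7²)*(2 - 4) + 11 = -½*49*(-2) + 11 = -49/2*(-2) + 11 = 49 + 11 = 60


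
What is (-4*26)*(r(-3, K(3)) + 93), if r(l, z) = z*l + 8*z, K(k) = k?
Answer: -11232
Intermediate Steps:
r(l, z) = 8*z + l*z (r(l, z) = l*z + 8*z = 8*z + l*z)
(-4*26)*(r(-3, K(3)) + 93) = (-4*26)*(3*(8 - 3) + 93) = -104*(3*5 + 93) = -104*(15 + 93) = -104*108 = -11232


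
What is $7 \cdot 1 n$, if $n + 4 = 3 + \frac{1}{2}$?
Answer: $- \frac{7}{2} \approx -3.5$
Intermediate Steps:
$n = - \frac{1}{2}$ ($n = -4 + \left(3 + \frac{1}{2}\right) = -4 + \frac{7}{2} = - \frac{1}{2} \approx -0.5$)
$7 \cdot 1 n = 7 \cdot 1 \left(- \frac{1}{2}\right) = 7 \left(- \frac{1}{2}\right) = - \frac{7}{2}$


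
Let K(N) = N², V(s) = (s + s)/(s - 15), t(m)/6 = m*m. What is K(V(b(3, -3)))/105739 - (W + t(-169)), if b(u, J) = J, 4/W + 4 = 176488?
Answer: -2398426756089572/13995931257 ≈ -1.7137e+5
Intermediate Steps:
W = 1/44121 (W = 4/(-4 + 176488) = 4/176484 = 4*(1/176484) = 1/44121 ≈ 2.2665e-5)
t(m) = 6*m² (t(m) = 6*(m*m) = 6*m²)
V(s) = 2*s/(-15 + s) (V(s) = (2*s)/(-15 + s) = 2*s/(-15 + s))
K(V(b(3, -3)))/105739 - (W + t(-169)) = (2*(-3)/(-15 - 3))²/105739 - (1/44121 + 6*(-169)²) = (2*(-3)/(-18))²*(1/105739) - (1/44121 + 6*28561) = (2*(-3)*(-1/18))²*(1/105739) - (1/44121 + 171366) = (⅓)²*(1/105739) - 1*7560839287/44121 = (⅑)*(1/105739) - 7560839287/44121 = 1/951651 - 7560839287/44121 = -2398426756089572/13995931257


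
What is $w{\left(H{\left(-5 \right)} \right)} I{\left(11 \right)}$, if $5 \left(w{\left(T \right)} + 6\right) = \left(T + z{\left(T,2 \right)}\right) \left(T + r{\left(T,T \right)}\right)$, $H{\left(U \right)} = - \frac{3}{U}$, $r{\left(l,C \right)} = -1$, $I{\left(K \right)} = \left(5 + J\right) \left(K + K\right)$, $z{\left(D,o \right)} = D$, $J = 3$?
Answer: $- \frac{134112}{125} \approx -1072.9$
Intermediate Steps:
$I{\left(K \right)} = 16 K$ ($I{\left(K \right)} = \left(5 + 3\right) \left(K + K\right) = 8 \cdot 2 K = 16 K$)
$w{\left(T \right)} = -6 + \frac{2 T \left(-1 + T\right)}{5}$ ($w{\left(T \right)} = -6 + \frac{\left(T + T\right) \left(T - 1\right)}{5} = -6 + \frac{2 T \left(-1 + T\right)}{5}$)
$w{\left(H{\left(-5 \right)} \right)} I{\left(11 \right)} = \left(-6 - \frac{2 \left(- \frac{3}{-5}\right)}{5} + \frac{2 \left(- \frac{3}{-5}\right)^{2}}{5}\right) 16 \cdot 11 = \left(-6 - \frac{2 \left(\left(-3\right) \left(- \frac{1}{5}\right)\right)}{5} + \frac{2 \left(\left(-3\right) \left(- \frac{1}{5}\right)\right)^{2}}{5}\right) 176 = \left(-6 - \frac{6}{25} + \frac{2 \left(\frac{3}{5}\right)^{2}}{5}\right) 176 = \left(-6 - \frac{6}{25} + \frac{2}{5} \cdot \frac{9}{25}\right) 176 = \left(-6 - \frac{6}{25} + \frac{18}{125}\right) 176 = \left(- \frac{762}{125}\right) 176 = - \frac{134112}{125}$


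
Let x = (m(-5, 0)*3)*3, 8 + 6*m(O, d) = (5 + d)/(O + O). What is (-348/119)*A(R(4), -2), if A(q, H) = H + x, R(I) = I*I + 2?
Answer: 5133/119 ≈ 43.134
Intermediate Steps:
m(O, d) = -4/3 + (5 + d)/(12*O) (m(O, d) = -4/3 + ((5 + d)/(O + O))/6 = -4/3 + ((5 + d)/((2*O)))/6 = -4/3 + ((5 + d)*(1/(2*O)))/6 = -4/3 + ((5 + d)/(2*O))/6 = -4/3 + (5 + d)/(12*O))
R(I) = 2 + I**2 (R(I) = I**2 + 2 = 2 + I**2)
x = -51/4 (x = (((1/12)*(5 + 0 - 16*(-5))/(-5))*3)*3 = (((1/12)*(-1/5)*(5 + 0 + 80))*3)*3 = (((1/12)*(-1/5)*85)*3)*3 = -17/12*3*3 = -17/4*3 = -51/4 ≈ -12.750)
A(q, H) = -51/4 + H (A(q, H) = H - 51/4 = -51/4 + H)
(-348/119)*A(R(4), -2) = (-348/119)*(-51/4 - 2) = -348*1/119*(-59/4) = -348/119*(-59/4) = 5133/119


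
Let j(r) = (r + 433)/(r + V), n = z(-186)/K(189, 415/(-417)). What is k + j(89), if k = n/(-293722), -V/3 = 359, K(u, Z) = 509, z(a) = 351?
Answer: -57723147/109253287 ≈ -0.52834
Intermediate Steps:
n = 351/509 ≈ 0.68959
V = -1077 (V = -3*359 = -1077)
j(r) = (433 + r)/(-1077 + r) (j(r) = (r + 433)/(r - 1077) = (433 + r)/(-1077 + r))
k = -27/11500346 (k = (351/509)/(-293722) = (351/509)*(-1/293722) = -27/11500346 ≈ -2.3478e-6)
k + j(89) = -27/11500346 + (433 + 89)/(-1077 + 89) = -27/11500346 + 522/(-988) = -27/11500346 - 1/988*522 = -27/11500346 - 261/494 = -57723147/109253287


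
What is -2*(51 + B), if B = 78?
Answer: -258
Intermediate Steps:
-2*(51 + B) = -2*(51 + 78) = -2*129 = -258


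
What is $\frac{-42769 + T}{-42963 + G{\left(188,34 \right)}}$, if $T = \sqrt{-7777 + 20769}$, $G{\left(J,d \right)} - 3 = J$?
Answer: $\frac{42769}{42772} - \frac{2 \sqrt{203}}{10693} \approx 0.99726$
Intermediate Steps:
$G{\left(J,d \right)} = 3 + J$
$T = 8 \sqrt{203}$ ($T = \sqrt{12992} = 8 \sqrt{203} \approx 113.98$)
$\frac{-42769 + T}{-42963 + G{\left(188,34 \right)}} = \frac{-42769 + 8 \sqrt{203}}{-42963 + \left(3 + 188\right)} = \frac{-42769 + 8 \sqrt{203}}{-42963 + 191} = \frac{-42769 + 8 \sqrt{203}}{-42772} = \left(-42769 + 8 \sqrt{203}\right) \left(- \frac{1}{42772}\right) = \frac{42769}{42772} - \frac{2 \sqrt{203}}{10693}$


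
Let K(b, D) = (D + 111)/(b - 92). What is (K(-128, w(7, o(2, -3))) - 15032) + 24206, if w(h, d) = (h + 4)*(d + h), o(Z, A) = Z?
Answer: 201807/22 ≈ 9173.0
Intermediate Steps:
w(h, d) = (4 + h)*(d + h)
K(b, D) = (111 + D)/(-92 + b)
(K(-128, w(7, o(2, -3))) - 15032) + 24206 = ((111 + (7² + 4*2 + 4*7 + 2*7))/(-92 - 128) - 15032) + 24206 = ((111 + (49 + 8 + 28 + 14))/(-220) - 15032) + 24206 = (-(111 + 99)/220 - 15032) + 24206 = (-1/220*210 - 15032) + 24206 = (-21/22 - 15032) + 24206 = -330725/22 + 24206 = 201807/22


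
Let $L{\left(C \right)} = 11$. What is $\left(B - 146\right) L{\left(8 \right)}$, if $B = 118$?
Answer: $-308$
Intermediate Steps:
$\left(B - 146\right) L{\left(8 \right)} = \left(118 - 146\right) 11 = \left(-28\right) 11 = -308$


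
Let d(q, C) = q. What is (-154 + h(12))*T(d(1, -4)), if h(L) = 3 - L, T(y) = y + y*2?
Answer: -489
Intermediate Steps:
T(y) = 3*y (T(y) = y + 2*y = 3*y)
(-154 + h(12))*T(d(1, -4)) = (-154 + (3 - 1*12))*(3*1) = (-154 + (3 - 12))*3 = (-154 - 9)*3 = -163*3 = -489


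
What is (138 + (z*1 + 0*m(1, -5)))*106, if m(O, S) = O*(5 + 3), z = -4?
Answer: 14204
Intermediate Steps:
m(O, S) = 8*O (m(O, S) = O*8 = 8*O)
(138 + (z*1 + 0*m(1, -5)))*106 = (138 + (-4*1 + 0*(8*1)))*106 = (138 + (-4 + 0*8))*106 = (138 + (-4 + 0))*106 = (138 - 4)*106 = 134*106 = 14204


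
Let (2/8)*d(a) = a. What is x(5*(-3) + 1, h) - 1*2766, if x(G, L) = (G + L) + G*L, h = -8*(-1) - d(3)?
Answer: -2728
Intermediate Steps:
d(a) = 4*a
h = -4 (h = -8*(-1) - 4*3 = 8 - 1*12 = 8 - 12 = -4)
x(G, L) = G + L + G*L
x(5*(-3) + 1, h) - 1*2766 = ((5*(-3) + 1) - 4 + (5*(-3) + 1)*(-4)) - 1*2766 = ((-15 + 1) - 4 + (-15 + 1)*(-4)) - 2766 = (-14 - 4 - 14*(-4)) - 2766 = (-14 - 4 + 56) - 2766 = 38 - 2766 = -2728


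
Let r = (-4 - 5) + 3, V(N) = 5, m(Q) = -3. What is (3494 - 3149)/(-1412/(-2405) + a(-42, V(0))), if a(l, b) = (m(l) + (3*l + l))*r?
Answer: 829725/2468942 ≈ 0.33606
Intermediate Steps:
r = -6 (r = -9 + 3 = -6)
a(l, b) = 18 - 24*l (a(l, b) = (-3 + (3*l + l))*(-6) = (-3 + 4*l)*(-6) = 18 - 24*l)
(3494 - 3149)/(-1412/(-2405) + a(-42, V(0))) = (3494 - 3149)/(-1412/(-2405) + (18 - 24*(-42))) = 345/(-1412*(-1/2405) + (18 + 1008)) = 345/(1412/2405 + 1026) = 345/(2468942/2405) = 345*(2405/2468942) = 829725/2468942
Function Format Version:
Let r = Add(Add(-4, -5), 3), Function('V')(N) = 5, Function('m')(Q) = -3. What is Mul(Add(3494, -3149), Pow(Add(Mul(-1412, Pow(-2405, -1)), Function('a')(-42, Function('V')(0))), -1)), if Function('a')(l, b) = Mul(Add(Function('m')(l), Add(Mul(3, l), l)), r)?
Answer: Rational(829725, 2468942) ≈ 0.33606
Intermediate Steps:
r = -6 (r = Add(-9, 3) = -6)
Function('a')(l, b) = Add(18, Mul(-24, l)) (Function('a')(l, b) = Mul(Add(-3, Add(Mul(3, l), l)), -6) = Mul(Add(-3, Mul(4, l)), -6) = Add(18, Mul(-24, l)))
Mul(Add(3494, -3149), Pow(Add(Mul(-1412, Pow(-2405, -1)), Function('a')(-42, Function('V')(0))), -1)) = Mul(Add(3494, -3149), Pow(Add(Mul(-1412, Pow(-2405, -1)), Add(18, Mul(-24, -42))), -1)) = Mul(345, Pow(Add(Mul(-1412, Rational(-1, 2405)), Add(18, 1008)), -1)) = Mul(345, Pow(Add(Rational(1412, 2405), 1026), -1)) = Mul(345, Pow(Rational(2468942, 2405), -1)) = Mul(345, Rational(2405, 2468942)) = Rational(829725, 2468942)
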